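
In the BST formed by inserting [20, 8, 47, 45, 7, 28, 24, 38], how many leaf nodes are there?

Tree built from: [20, 8, 47, 45, 7, 28, 24, 38]
Tree (level-order array): [20, 8, 47, 7, None, 45, None, None, None, 28, None, 24, 38]
Rule: A leaf has 0 children.
Per-node child counts:
  node 20: 2 child(ren)
  node 8: 1 child(ren)
  node 7: 0 child(ren)
  node 47: 1 child(ren)
  node 45: 1 child(ren)
  node 28: 2 child(ren)
  node 24: 0 child(ren)
  node 38: 0 child(ren)
Matching nodes: [7, 24, 38]
Count of leaf nodes: 3


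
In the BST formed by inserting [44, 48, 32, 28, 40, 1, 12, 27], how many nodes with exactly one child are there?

Tree built from: [44, 48, 32, 28, 40, 1, 12, 27]
Tree (level-order array): [44, 32, 48, 28, 40, None, None, 1, None, None, None, None, 12, None, 27]
Rule: These are nodes with exactly 1 non-null child.
Per-node child counts:
  node 44: 2 child(ren)
  node 32: 2 child(ren)
  node 28: 1 child(ren)
  node 1: 1 child(ren)
  node 12: 1 child(ren)
  node 27: 0 child(ren)
  node 40: 0 child(ren)
  node 48: 0 child(ren)
Matching nodes: [28, 1, 12]
Count of nodes with exactly one child: 3


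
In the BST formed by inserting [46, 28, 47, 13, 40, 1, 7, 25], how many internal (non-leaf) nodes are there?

Tree built from: [46, 28, 47, 13, 40, 1, 7, 25]
Tree (level-order array): [46, 28, 47, 13, 40, None, None, 1, 25, None, None, None, 7]
Rule: An internal node has at least one child.
Per-node child counts:
  node 46: 2 child(ren)
  node 28: 2 child(ren)
  node 13: 2 child(ren)
  node 1: 1 child(ren)
  node 7: 0 child(ren)
  node 25: 0 child(ren)
  node 40: 0 child(ren)
  node 47: 0 child(ren)
Matching nodes: [46, 28, 13, 1]
Count of internal (non-leaf) nodes: 4


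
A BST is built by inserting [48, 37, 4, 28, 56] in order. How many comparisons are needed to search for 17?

Search path for 17: 48 -> 37 -> 4 -> 28
Found: False
Comparisons: 4


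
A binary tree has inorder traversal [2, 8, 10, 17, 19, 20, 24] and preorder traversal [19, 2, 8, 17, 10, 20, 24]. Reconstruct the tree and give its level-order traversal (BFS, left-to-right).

Inorder:  [2, 8, 10, 17, 19, 20, 24]
Preorder: [19, 2, 8, 17, 10, 20, 24]
Algorithm: preorder visits root first, so consume preorder in order;
for each root, split the current inorder slice at that value into
left-subtree inorder and right-subtree inorder, then recurse.
Recursive splits:
  root=19; inorder splits into left=[2, 8, 10, 17], right=[20, 24]
  root=2; inorder splits into left=[], right=[8, 10, 17]
  root=8; inorder splits into left=[], right=[10, 17]
  root=17; inorder splits into left=[10], right=[]
  root=10; inorder splits into left=[], right=[]
  root=20; inorder splits into left=[], right=[24]
  root=24; inorder splits into left=[], right=[]
Reconstructed level-order: [19, 2, 20, 8, 24, 17, 10]


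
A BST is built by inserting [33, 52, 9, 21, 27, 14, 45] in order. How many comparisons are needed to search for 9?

Search path for 9: 33 -> 9
Found: True
Comparisons: 2


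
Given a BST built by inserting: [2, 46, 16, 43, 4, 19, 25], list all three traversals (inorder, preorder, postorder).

Tree insertion order: [2, 46, 16, 43, 4, 19, 25]
Tree (level-order array): [2, None, 46, 16, None, 4, 43, None, None, 19, None, None, 25]
Inorder (L, root, R): [2, 4, 16, 19, 25, 43, 46]
Preorder (root, L, R): [2, 46, 16, 4, 43, 19, 25]
Postorder (L, R, root): [4, 25, 19, 43, 16, 46, 2]


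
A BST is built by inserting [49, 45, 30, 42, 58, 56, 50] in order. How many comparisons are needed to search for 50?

Search path for 50: 49 -> 58 -> 56 -> 50
Found: True
Comparisons: 4


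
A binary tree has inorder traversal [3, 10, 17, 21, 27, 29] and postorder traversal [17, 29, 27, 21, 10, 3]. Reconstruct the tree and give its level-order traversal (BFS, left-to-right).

Inorder:   [3, 10, 17, 21, 27, 29]
Postorder: [17, 29, 27, 21, 10, 3]
Algorithm: postorder visits root last, so walk postorder right-to-left;
each value is the root of the current inorder slice — split it at that
value, recurse on the right subtree first, then the left.
Recursive splits:
  root=3; inorder splits into left=[], right=[10, 17, 21, 27, 29]
  root=10; inorder splits into left=[], right=[17, 21, 27, 29]
  root=21; inorder splits into left=[17], right=[27, 29]
  root=27; inorder splits into left=[], right=[29]
  root=29; inorder splits into left=[], right=[]
  root=17; inorder splits into left=[], right=[]
Reconstructed level-order: [3, 10, 21, 17, 27, 29]


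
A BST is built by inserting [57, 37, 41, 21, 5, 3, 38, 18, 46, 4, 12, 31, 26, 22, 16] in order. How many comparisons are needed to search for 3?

Search path for 3: 57 -> 37 -> 21 -> 5 -> 3
Found: True
Comparisons: 5


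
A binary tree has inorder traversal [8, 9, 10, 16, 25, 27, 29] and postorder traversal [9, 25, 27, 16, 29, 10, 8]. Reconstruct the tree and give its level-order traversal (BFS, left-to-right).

Inorder:   [8, 9, 10, 16, 25, 27, 29]
Postorder: [9, 25, 27, 16, 29, 10, 8]
Algorithm: postorder visits root last, so walk postorder right-to-left;
each value is the root of the current inorder slice — split it at that
value, recurse on the right subtree first, then the left.
Recursive splits:
  root=8; inorder splits into left=[], right=[9, 10, 16, 25, 27, 29]
  root=10; inorder splits into left=[9], right=[16, 25, 27, 29]
  root=29; inorder splits into left=[16, 25, 27], right=[]
  root=16; inorder splits into left=[], right=[25, 27]
  root=27; inorder splits into left=[25], right=[]
  root=25; inorder splits into left=[], right=[]
  root=9; inorder splits into left=[], right=[]
Reconstructed level-order: [8, 10, 9, 29, 16, 27, 25]


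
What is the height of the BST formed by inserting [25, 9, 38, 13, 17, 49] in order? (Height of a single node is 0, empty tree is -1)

Insertion order: [25, 9, 38, 13, 17, 49]
Tree (level-order array): [25, 9, 38, None, 13, None, 49, None, 17]
Compute height bottom-up (empty subtree = -1):
  height(17) = 1 + max(-1, -1) = 0
  height(13) = 1 + max(-1, 0) = 1
  height(9) = 1 + max(-1, 1) = 2
  height(49) = 1 + max(-1, -1) = 0
  height(38) = 1 + max(-1, 0) = 1
  height(25) = 1 + max(2, 1) = 3
Height = 3


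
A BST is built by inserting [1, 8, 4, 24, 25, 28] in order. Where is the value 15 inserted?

Starting tree (level order): [1, None, 8, 4, 24, None, None, None, 25, None, 28]
Insertion path: 1 -> 8 -> 24
Result: insert 15 as left child of 24
Final tree (level order): [1, None, 8, 4, 24, None, None, 15, 25, None, None, None, 28]


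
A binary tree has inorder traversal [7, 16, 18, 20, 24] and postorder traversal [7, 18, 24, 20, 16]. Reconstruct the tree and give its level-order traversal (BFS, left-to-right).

Inorder:   [7, 16, 18, 20, 24]
Postorder: [7, 18, 24, 20, 16]
Algorithm: postorder visits root last, so walk postorder right-to-left;
each value is the root of the current inorder slice — split it at that
value, recurse on the right subtree first, then the left.
Recursive splits:
  root=16; inorder splits into left=[7], right=[18, 20, 24]
  root=20; inorder splits into left=[18], right=[24]
  root=24; inorder splits into left=[], right=[]
  root=18; inorder splits into left=[], right=[]
  root=7; inorder splits into left=[], right=[]
Reconstructed level-order: [16, 7, 20, 18, 24]


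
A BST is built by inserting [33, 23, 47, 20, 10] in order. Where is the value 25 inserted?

Starting tree (level order): [33, 23, 47, 20, None, None, None, 10]
Insertion path: 33 -> 23
Result: insert 25 as right child of 23
Final tree (level order): [33, 23, 47, 20, 25, None, None, 10]


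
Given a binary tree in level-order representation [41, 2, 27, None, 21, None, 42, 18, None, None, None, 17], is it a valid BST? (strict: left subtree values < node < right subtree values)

Level-order array: [41, 2, 27, None, 21, None, 42, 18, None, None, None, 17]
Validate using subtree bounds (lo, hi): at each node, require lo < value < hi,
then recurse left with hi=value and right with lo=value.
Preorder trace (stopping at first violation):
  at node 41 with bounds (-inf, +inf): OK
  at node 2 with bounds (-inf, 41): OK
  at node 21 with bounds (2, 41): OK
  at node 18 with bounds (2, 21): OK
  at node 17 with bounds (2, 18): OK
  at node 27 with bounds (41, +inf): VIOLATION
Node 27 violates its bound: not (41 < 27 < +inf).
Result: Not a valid BST


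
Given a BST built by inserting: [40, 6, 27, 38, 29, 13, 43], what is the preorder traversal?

Tree insertion order: [40, 6, 27, 38, 29, 13, 43]
Tree (level-order array): [40, 6, 43, None, 27, None, None, 13, 38, None, None, 29]
Preorder traversal: [40, 6, 27, 13, 38, 29, 43]


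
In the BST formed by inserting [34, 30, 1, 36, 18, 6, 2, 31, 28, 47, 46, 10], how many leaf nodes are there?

Tree built from: [34, 30, 1, 36, 18, 6, 2, 31, 28, 47, 46, 10]
Tree (level-order array): [34, 30, 36, 1, 31, None, 47, None, 18, None, None, 46, None, 6, 28, None, None, 2, 10]
Rule: A leaf has 0 children.
Per-node child counts:
  node 34: 2 child(ren)
  node 30: 2 child(ren)
  node 1: 1 child(ren)
  node 18: 2 child(ren)
  node 6: 2 child(ren)
  node 2: 0 child(ren)
  node 10: 0 child(ren)
  node 28: 0 child(ren)
  node 31: 0 child(ren)
  node 36: 1 child(ren)
  node 47: 1 child(ren)
  node 46: 0 child(ren)
Matching nodes: [2, 10, 28, 31, 46]
Count of leaf nodes: 5


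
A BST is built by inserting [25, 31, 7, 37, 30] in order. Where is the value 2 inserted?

Starting tree (level order): [25, 7, 31, None, None, 30, 37]
Insertion path: 25 -> 7
Result: insert 2 as left child of 7
Final tree (level order): [25, 7, 31, 2, None, 30, 37]


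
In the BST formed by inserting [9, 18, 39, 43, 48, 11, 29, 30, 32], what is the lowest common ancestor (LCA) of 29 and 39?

Tree insertion order: [9, 18, 39, 43, 48, 11, 29, 30, 32]
Tree (level-order array): [9, None, 18, 11, 39, None, None, 29, 43, None, 30, None, 48, None, 32]
In a BST, the LCA of p=29, q=39 is the first node v on the
root-to-leaf path with p <= v <= q (go left if both < v, right if both > v).
Walk from root:
  at 9: both 29 and 39 > 9, go right
  at 18: both 29 and 39 > 18, go right
  at 39: 29 <= 39 <= 39, this is the LCA
LCA = 39


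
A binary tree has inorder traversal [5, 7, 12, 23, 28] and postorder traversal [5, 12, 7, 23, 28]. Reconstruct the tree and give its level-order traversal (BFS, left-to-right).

Inorder:   [5, 7, 12, 23, 28]
Postorder: [5, 12, 7, 23, 28]
Algorithm: postorder visits root last, so walk postorder right-to-left;
each value is the root of the current inorder slice — split it at that
value, recurse on the right subtree first, then the left.
Recursive splits:
  root=28; inorder splits into left=[5, 7, 12, 23], right=[]
  root=23; inorder splits into left=[5, 7, 12], right=[]
  root=7; inorder splits into left=[5], right=[12]
  root=12; inorder splits into left=[], right=[]
  root=5; inorder splits into left=[], right=[]
Reconstructed level-order: [28, 23, 7, 5, 12]


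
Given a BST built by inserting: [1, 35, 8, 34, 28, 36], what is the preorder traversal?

Tree insertion order: [1, 35, 8, 34, 28, 36]
Tree (level-order array): [1, None, 35, 8, 36, None, 34, None, None, 28]
Preorder traversal: [1, 35, 8, 34, 28, 36]


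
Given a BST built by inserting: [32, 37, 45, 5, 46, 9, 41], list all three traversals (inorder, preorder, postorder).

Tree insertion order: [32, 37, 45, 5, 46, 9, 41]
Tree (level-order array): [32, 5, 37, None, 9, None, 45, None, None, 41, 46]
Inorder (L, root, R): [5, 9, 32, 37, 41, 45, 46]
Preorder (root, L, R): [32, 5, 9, 37, 45, 41, 46]
Postorder (L, R, root): [9, 5, 41, 46, 45, 37, 32]


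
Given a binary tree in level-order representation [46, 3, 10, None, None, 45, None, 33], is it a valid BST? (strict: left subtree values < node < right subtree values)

Level-order array: [46, 3, 10, None, None, 45, None, 33]
Validate using subtree bounds (lo, hi): at each node, require lo < value < hi,
then recurse left with hi=value and right with lo=value.
Preorder trace (stopping at first violation):
  at node 46 with bounds (-inf, +inf): OK
  at node 3 with bounds (-inf, 46): OK
  at node 10 with bounds (46, +inf): VIOLATION
Node 10 violates its bound: not (46 < 10 < +inf).
Result: Not a valid BST


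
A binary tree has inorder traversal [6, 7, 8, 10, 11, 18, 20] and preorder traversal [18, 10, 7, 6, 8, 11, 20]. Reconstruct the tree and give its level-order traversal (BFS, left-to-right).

Inorder:  [6, 7, 8, 10, 11, 18, 20]
Preorder: [18, 10, 7, 6, 8, 11, 20]
Algorithm: preorder visits root first, so consume preorder in order;
for each root, split the current inorder slice at that value into
left-subtree inorder and right-subtree inorder, then recurse.
Recursive splits:
  root=18; inorder splits into left=[6, 7, 8, 10, 11], right=[20]
  root=10; inorder splits into left=[6, 7, 8], right=[11]
  root=7; inorder splits into left=[6], right=[8]
  root=6; inorder splits into left=[], right=[]
  root=8; inorder splits into left=[], right=[]
  root=11; inorder splits into left=[], right=[]
  root=20; inorder splits into left=[], right=[]
Reconstructed level-order: [18, 10, 20, 7, 11, 6, 8]


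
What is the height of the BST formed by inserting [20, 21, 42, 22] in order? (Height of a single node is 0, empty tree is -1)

Insertion order: [20, 21, 42, 22]
Tree (level-order array): [20, None, 21, None, 42, 22]
Compute height bottom-up (empty subtree = -1):
  height(22) = 1 + max(-1, -1) = 0
  height(42) = 1 + max(0, -1) = 1
  height(21) = 1 + max(-1, 1) = 2
  height(20) = 1 + max(-1, 2) = 3
Height = 3


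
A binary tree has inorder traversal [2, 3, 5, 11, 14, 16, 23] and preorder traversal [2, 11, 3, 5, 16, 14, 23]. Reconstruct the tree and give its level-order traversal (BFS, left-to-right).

Inorder:  [2, 3, 5, 11, 14, 16, 23]
Preorder: [2, 11, 3, 5, 16, 14, 23]
Algorithm: preorder visits root first, so consume preorder in order;
for each root, split the current inorder slice at that value into
left-subtree inorder and right-subtree inorder, then recurse.
Recursive splits:
  root=2; inorder splits into left=[], right=[3, 5, 11, 14, 16, 23]
  root=11; inorder splits into left=[3, 5], right=[14, 16, 23]
  root=3; inorder splits into left=[], right=[5]
  root=5; inorder splits into left=[], right=[]
  root=16; inorder splits into left=[14], right=[23]
  root=14; inorder splits into left=[], right=[]
  root=23; inorder splits into left=[], right=[]
Reconstructed level-order: [2, 11, 3, 16, 5, 14, 23]


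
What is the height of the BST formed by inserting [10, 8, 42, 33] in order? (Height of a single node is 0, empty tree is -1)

Insertion order: [10, 8, 42, 33]
Tree (level-order array): [10, 8, 42, None, None, 33]
Compute height bottom-up (empty subtree = -1):
  height(8) = 1 + max(-1, -1) = 0
  height(33) = 1 + max(-1, -1) = 0
  height(42) = 1 + max(0, -1) = 1
  height(10) = 1 + max(0, 1) = 2
Height = 2


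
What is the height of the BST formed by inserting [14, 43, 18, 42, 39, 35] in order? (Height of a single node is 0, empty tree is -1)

Insertion order: [14, 43, 18, 42, 39, 35]
Tree (level-order array): [14, None, 43, 18, None, None, 42, 39, None, 35]
Compute height bottom-up (empty subtree = -1):
  height(35) = 1 + max(-1, -1) = 0
  height(39) = 1 + max(0, -1) = 1
  height(42) = 1 + max(1, -1) = 2
  height(18) = 1 + max(-1, 2) = 3
  height(43) = 1 + max(3, -1) = 4
  height(14) = 1 + max(-1, 4) = 5
Height = 5


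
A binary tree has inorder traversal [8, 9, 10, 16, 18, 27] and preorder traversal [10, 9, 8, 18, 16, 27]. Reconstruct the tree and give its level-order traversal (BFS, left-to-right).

Inorder:  [8, 9, 10, 16, 18, 27]
Preorder: [10, 9, 8, 18, 16, 27]
Algorithm: preorder visits root first, so consume preorder in order;
for each root, split the current inorder slice at that value into
left-subtree inorder and right-subtree inorder, then recurse.
Recursive splits:
  root=10; inorder splits into left=[8, 9], right=[16, 18, 27]
  root=9; inorder splits into left=[8], right=[]
  root=8; inorder splits into left=[], right=[]
  root=18; inorder splits into left=[16], right=[27]
  root=16; inorder splits into left=[], right=[]
  root=27; inorder splits into left=[], right=[]
Reconstructed level-order: [10, 9, 18, 8, 16, 27]


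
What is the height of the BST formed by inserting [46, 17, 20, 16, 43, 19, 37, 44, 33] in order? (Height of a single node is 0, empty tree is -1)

Insertion order: [46, 17, 20, 16, 43, 19, 37, 44, 33]
Tree (level-order array): [46, 17, None, 16, 20, None, None, 19, 43, None, None, 37, 44, 33]
Compute height bottom-up (empty subtree = -1):
  height(16) = 1 + max(-1, -1) = 0
  height(19) = 1 + max(-1, -1) = 0
  height(33) = 1 + max(-1, -1) = 0
  height(37) = 1 + max(0, -1) = 1
  height(44) = 1 + max(-1, -1) = 0
  height(43) = 1 + max(1, 0) = 2
  height(20) = 1 + max(0, 2) = 3
  height(17) = 1 + max(0, 3) = 4
  height(46) = 1 + max(4, -1) = 5
Height = 5


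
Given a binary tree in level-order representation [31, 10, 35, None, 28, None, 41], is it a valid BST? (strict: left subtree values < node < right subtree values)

Level-order array: [31, 10, 35, None, 28, None, 41]
Validate using subtree bounds (lo, hi): at each node, require lo < value < hi,
then recurse left with hi=value and right with lo=value.
Preorder trace (stopping at first violation):
  at node 31 with bounds (-inf, +inf): OK
  at node 10 with bounds (-inf, 31): OK
  at node 28 with bounds (10, 31): OK
  at node 35 with bounds (31, +inf): OK
  at node 41 with bounds (35, +inf): OK
No violation found at any node.
Result: Valid BST


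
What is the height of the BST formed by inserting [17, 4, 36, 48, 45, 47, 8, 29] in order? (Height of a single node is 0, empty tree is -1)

Insertion order: [17, 4, 36, 48, 45, 47, 8, 29]
Tree (level-order array): [17, 4, 36, None, 8, 29, 48, None, None, None, None, 45, None, None, 47]
Compute height bottom-up (empty subtree = -1):
  height(8) = 1 + max(-1, -1) = 0
  height(4) = 1 + max(-1, 0) = 1
  height(29) = 1 + max(-1, -1) = 0
  height(47) = 1 + max(-1, -1) = 0
  height(45) = 1 + max(-1, 0) = 1
  height(48) = 1 + max(1, -1) = 2
  height(36) = 1 + max(0, 2) = 3
  height(17) = 1 + max(1, 3) = 4
Height = 4


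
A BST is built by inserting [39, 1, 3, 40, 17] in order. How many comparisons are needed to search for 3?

Search path for 3: 39 -> 1 -> 3
Found: True
Comparisons: 3


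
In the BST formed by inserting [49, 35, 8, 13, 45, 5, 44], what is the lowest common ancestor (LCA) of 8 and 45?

Tree insertion order: [49, 35, 8, 13, 45, 5, 44]
Tree (level-order array): [49, 35, None, 8, 45, 5, 13, 44]
In a BST, the LCA of p=8, q=45 is the first node v on the
root-to-leaf path with p <= v <= q (go left if both < v, right if both > v).
Walk from root:
  at 49: both 8 and 45 < 49, go left
  at 35: 8 <= 35 <= 45, this is the LCA
LCA = 35


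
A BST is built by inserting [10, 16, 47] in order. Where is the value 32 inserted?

Starting tree (level order): [10, None, 16, None, 47]
Insertion path: 10 -> 16 -> 47
Result: insert 32 as left child of 47
Final tree (level order): [10, None, 16, None, 47, 32]


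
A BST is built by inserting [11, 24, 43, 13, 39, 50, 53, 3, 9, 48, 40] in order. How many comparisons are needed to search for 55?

Search path for 55: 11 -> 24 -> 43 -> 50 -> 53
Found: False
Comparisons: 5


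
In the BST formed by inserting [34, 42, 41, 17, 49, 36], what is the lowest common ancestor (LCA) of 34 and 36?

Tree insertion order: [34, 42, 41, 17, 49, 36]
Tree (level-order array): [34, 17, 42, None, None, 41, 49, 36]
In a BST, the LCA of p=34, q=36 is the first node v on the
root-to-leaf path with p <= v <= q (go left if both < v, right if both > v).
Walk from root:
  at 34: 34 <= 34 <= 36, this is the LCA
LCA = 34


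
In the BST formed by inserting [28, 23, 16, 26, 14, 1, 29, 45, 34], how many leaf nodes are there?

Tree built from: [28, 23, 16, 26, 14, 1, 29, 45, 34]
Tree (level-order array): [28, 23, 29, 16, 26, None, 45, 14, None, None, None, 34, None, 1]
Rule: A leaf has 0 children.
Per-node child counts:
  node 28: 2 child(ren)
  node 23: 2 child(ren)
  node 16: 1 child(ren)
  node 14: 1 child(ren)
  node 1: 0 child(ren)
  node 26: 0 child(ren)
  node 29: 1 child(ren)
  node 45: 1 child(ren)
  node 34: 0 child(ren)
Matching nodes: [1, 26, 34]
Count of leaf nodes: 3


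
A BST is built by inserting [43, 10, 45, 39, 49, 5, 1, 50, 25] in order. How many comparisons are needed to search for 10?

Search path for 10: 43 -> 10
Found: True
Comparisons: 2


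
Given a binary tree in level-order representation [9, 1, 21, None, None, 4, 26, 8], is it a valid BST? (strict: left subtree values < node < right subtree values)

Level-order array: [9, 1, 21, None, None, 4, 26, 8]
Validate using subtree bounds (lo, hi): at each node, require lo < value < hi,
then recurse left with hi=value and right with lo=value.
Preorder trace (stopping at first violation):
  at node 9 with bounds (-inf, +inf): OK
  at node 1 with bounds (-inf, 9): OK
  at node 21 with bounds (9, +inf): OK
  at node 4 with bounds (9, 21): VIOLATION
Node 4 violates its bound: not (9 < 4 < 21).
Result: Not a valid BST


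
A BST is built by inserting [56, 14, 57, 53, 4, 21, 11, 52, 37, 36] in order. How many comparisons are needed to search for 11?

Search path for 11: 56 -> 14 -> 4 -> 11
Found: True
Comparisons: 4


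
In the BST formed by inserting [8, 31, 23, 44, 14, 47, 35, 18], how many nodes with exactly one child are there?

Tree built from: [8, 31, 23, 44, 14, 47, 35, 18]
Tree (level-order array): [8, None, 31, 23, 44, 14, None, 35, 47, None, 18]
Rule: These are nodes with exactly 1 non-null child.
Per-node child counts:
  node 8: 1 child(ren)
  node 31: 2 child(ren)
  node 23: 1 child(ren)
  node 14: 1 child(ren)
  node 18: 0 child(ren)
  node 44: 2 child(ren)
  node 35: 0 child(ren)
  node 47: 0 child(ren)
Matching nodes: [8, 23, 14]
Count of nodes with exactly one child: 3


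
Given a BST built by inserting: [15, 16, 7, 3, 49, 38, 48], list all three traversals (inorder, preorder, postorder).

Tree insertion order: [15, 16, 7, 3, 49, 38, 48]
Tree (level-order array): [15, 7, 16, 3, None, None, 49, None, None, 38, None, None, 48]
Inorder (L, root, R): [3, 7, 15, 16, 38, 48, 49]
Preorder (root, L, R): [15, 7, 3, 16, 49, 38, 48]
Postorder (L, R, root): [3, 7, 48, 38, 49, 16, 15]


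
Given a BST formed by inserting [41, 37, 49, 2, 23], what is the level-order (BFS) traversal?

Tree insertion order: [41, 37, 49, 2, 23]
Tree (level-order array): [41, 37, 49, 2, None, None, None, None, 23]
BFS from the root, enqueuing left then right child of each popped node:
  queue [41] -> pop 41, enqueue [37, 49], visited so far: [41]
  queue [37, 49] -> pop 37, enqueue [2], visited so far: [41, 37]
  queue [49, 2] -> pop 49, enqueue [none], visited so far: [41, 37, 49]
  queue [2] -> pop 2, enqueue [23], visited so far: [41, 37, 49, 2]
  queue [23] -> pop 23, enqueue [none], visited so far: [41, 37, 49, 2, 23]
Result: [41, 37, 49, 2, 23]


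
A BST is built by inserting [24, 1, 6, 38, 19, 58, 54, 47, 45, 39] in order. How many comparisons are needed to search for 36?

Search path for 36: 24 -> 38
Found: False
Comparisons: 2


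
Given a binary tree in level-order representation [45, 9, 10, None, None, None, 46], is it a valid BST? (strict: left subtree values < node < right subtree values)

Level-order array: [45, 9, 10, None, None, None, 46]
Validate using subtree bounds (lo, hi): at each node, require lo < value < hi,
then recurse left with hi=value and right with lo=value.
Preorder trace (stopping at first violation):
  at node 45 with bounds (-inf, +inf): OK
  at node 9 with bounds (-inf, 45): OK
  at node 10 with bounds (45, +inf): VIOLATION
Node 10 violates its bound: not (45 < 10 < +inf).
Result: Not a valid BST


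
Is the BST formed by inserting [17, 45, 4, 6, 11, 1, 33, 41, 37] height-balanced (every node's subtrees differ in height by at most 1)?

Tree (level-order array): [17, 4, 45, 1, 6, 33, None, None, None, None, 11, None, 41, None, None, 37]
Definition: a tree is height-balanced if, at every node, |h(left) - h(right)| <= 1 (empty subtree has height -1).
Bottom-up per-node check:
  node 1: h_left=-1, h_right=-1, diff=0 [OK], height=0
  node 11: h_left=-1, h_right=-1, diff=0 [OK], height=0
  node 6: h_left=-1, h_right=0, diff=1 [OK], height=1
  node 4: h_left=0, h_right=1, diff=1 [OK], height=2
  node 37: h_left=-1, h_right=-1, diff=0 [OK], height=0
  node 41: h_left=0, h_right=-1, diff=1 [OK], height=1
  node 33: h_left=-1, h_right=1, diff=2 [FAIL (|-1-1|=2 > 1)], height=2
  node 45: h_left=2, h_right=-1, diff=3 [FAIL (|2--1|=3 > 1)], height=3
  node 17: h_left=2, h_right=3, diff=1 [OK], height=4
Node 33 violates the condition: |-1 - 1| = 2 > 1.
Result: Not balanced


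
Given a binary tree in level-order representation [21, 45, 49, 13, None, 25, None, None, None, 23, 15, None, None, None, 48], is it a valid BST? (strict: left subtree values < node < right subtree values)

Level-order array: [21, 45, 49, 13, None, 25, None, None, None, 23, 15, None, None, None, 48]
Validate using subtree bounds (lo, hi): at each node, require lo < value < hi,
then recurse left with hi=value and right with lo=value.
Preorder trace (stopping at first violation):
  at node 21 with bounds (-inf, +inf): OK
  at node 45 with bounds (-inf, 21): VIOLATION
Node 45 violates its bound: not (-inf < 45 < 21).
Result: Not a valid BST


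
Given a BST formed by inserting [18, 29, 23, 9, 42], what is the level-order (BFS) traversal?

Tree insertion order: [18, 29, 23, 9, 42]
Tree (level-order array): [18, 9, 29, None, None, 23, 42]
BFS from the root, enqueuing left then right child of each popped node:
  queue [18] -> pop 18, enqueue [9, 29], visited so far: [18]
  queue [9, 29] -> pop 9, enqueue [none], visited so far: [18, 9]
  queue [29] -> pop 29, enqueue [23, 42], visited so far: [18, 9, 29]
  queue [23, 42] -> pop 23, enqueue [none], visited so far: [18, 9, 29, 23]
  queue [42] -> pop 42, enqueue [none], visited so far: [18, 9, 29, 23, 42]
Result: [18, 9, 29, 23, 42]


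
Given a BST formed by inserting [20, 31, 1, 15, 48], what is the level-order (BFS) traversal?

Tree insertion order: [20, 31, 1, 15, 48]
Tree (level-order array): [20, 1, 31, None, 15, None, 48]
BFS from the root, enqueuing left then right child of each popped node:
  queue [20] -> pop 20, enqueue [1, 31], visited so far: [20]
  queue [1, 31] -> pop 1, enqueue [15], visited so far: [20, 1]
  queue [31, 15] -> pop 31, enqueue [48], visited so far: [20, 1, 31]
  queue [15, 48] -> pop 15, enqueue [none], visited so far: [20, 1, 31, 15]
  queue [48] -> pop 48, enqueue [none], visited so far: [20, 1, 31, 15, 48]
Result: [20, 1, 31, 15, 48]


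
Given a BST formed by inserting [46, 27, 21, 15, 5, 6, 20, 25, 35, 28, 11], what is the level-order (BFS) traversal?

Tree insertion order: [46, 27, 21, 15, 5, 6, 20, 25, 35, 28, 11]
Tree (level-order array): [46, 27, None, 21, 35, 15, 25, 28, None, 5, 20, None, None, None, None, None, 6, None, None, None, 11]
BFS from the root, enqueuing left then right child of each popped node:
  queue [46] -> pop 46, enqueue [27], visited so far: [46]
  queue [27] -> pop 27, enqueue [21, 35], visited so far: [46, 27]
  queue [21, 35] -> pop 21, enqueue [15, 25], visited so far: [46, 27, 21]
  queue [35, 15, 25] -> pop 35, enqueue [28], visited so far: [46, 27, 21, 35]
  queue [15, 25, 28] -> pop 15, enqueue [5, 20], visited so far: [46, 27, 21, 35, 15]
  queue [25, 28, 5, 20] -> pop 25, enqueue [none], visited so far: [46, 27, 21, 35, 15, 25]
  queue [28, 5, 20] -> pop 28, enqueue [none], visited so far: [46, 27, 21, 35, 15, 25, 28]
  queue [5, 20] -> pop 5, enqueue [6], visited so far: [46, 27, 21, 35, 15, 25, 28, 5]
  queue [20, 6] -> pop 20, enqueue [none], visited so far: [46, 27, 21, 35, 15, 25, 28, 5, 20]
  queue [6] -> pop 6, enqueue [11], visited so far: [46, 27, 21, 35, 15, 25, 28, 5, 20, 6]
  queue [11] -> pop 11, enqueue [none], visited so far: [46, 27, 21, 35, 15, 25, 28, 5, 20, 6, 11]
Result: [46, 27, 21, 35, 15, 25, 28, 5, 20, 6, 11]


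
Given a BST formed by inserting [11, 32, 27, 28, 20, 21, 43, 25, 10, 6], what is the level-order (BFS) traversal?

Tree insertion order: [11, 32, 27, 28, 20, 21, 43, 25, 10, 6]
Tree (level-order array): [11, 10, 32, 6, None, 27, 43, None, None, 20, 28, None, None, None, 21, None, None, None, 25]
BFS from the root, enqueuing left then right child of each popped node:
  queue [11] -> pop 11, enqueue [10, 32], visited so far: [11]
  queue [10, 32] -> pop 10, enqueue [6], visited so far: [11, 10]
  queue [32, 6] -> pop 32, enqueue [27, 43], visited so far: [11, 10, 32]
  queue [6, 27, 43] -> pop 6, enqueue [none], visited so far: [11, 10, 32, 6]
  queue [27, 43] -> pop 27, enqueue [20, 28], visited so far: [11, 10, 32, 6, 27]
  queue [43, 20, 28] -> pop 43, enqueue [none], visited so far: [11, 10, 32, 6, 27, 43]
  queue [20, 28] -> pop 20, enqueue [21], visited so far: [11, 10, 32, 6, 27, 43, 20]
  queue [28, 21] -> pop 28, enqueue [none], visited so far: [11, 10, 32, 6, 27, 43, 20, 28]
  queue [21] -> pop 21, enqueue [25], visited so far: [11, 10, 32, 6, 27, 43, 20, 28, 21]
  queue [25] -> pop 25, enqueue [none], visited so far: [11, 10, 32, 6, 27, 43, 20, 28, 21, 25]
Result: [11, 10, 32, 6, 27, 43, 20, 28, 21, 25]


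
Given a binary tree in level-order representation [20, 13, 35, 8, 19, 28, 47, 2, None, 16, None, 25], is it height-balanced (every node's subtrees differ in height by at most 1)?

Tree (level-order array): [20, 13, 35, 8, 19, 28, 47, 2, None, 16, None, 25]
Definition: a tree is height-balanced if, at every node, |h(left) - h(right)| <= 1 (empty subtree has height -1).
Bottom-up per-node check:
  node 2: h_left=-1, h_right=-1, diff=0 [OK], height=0
  node 8: h_left=0, h_right=-1, diff=1 [OK], height=1
  node 16: h_left=-1, h_right=-1, diff=0 [OK], height=0
  node 19: h_left=0, h_right=-1, diff=1 [OK], height=1
  node 13: h_left=1, h_right=1, diff=0 [OK], height=2
  node 25: h_left=-1, h_right=-1, diff=0 [OK], height=0
  node 28: h_left=0, h_right=-1, diff=1 [OK], height=1
  node 47: h_left=-1, h_right=-1, diff=0 [OK], height=0
  node 35: h_left=1, h_right=0, diff=1 [OK], height=2
  node 20: h_left=2, h_right=2, diff=0 [OK], height=3
All nodes satisfy the balance condition.
Result: Balanced


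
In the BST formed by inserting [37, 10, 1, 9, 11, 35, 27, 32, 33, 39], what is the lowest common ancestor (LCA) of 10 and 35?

Tree insertion order: [37, 10, 1, 9, 11, 35, 27, 32, 33, 39]
Tree (level-order array): [37, 10, 39, 1, 11, None, None, None, 9, None, 35, None, None, 27, None, None, 32, None, 33]
In a BST, the LCA of p=10, q=35 is the first node v on the
root-to-leaf path with p <= v <= q (go left if both < v, right if both > v).
Walk from root:
  at 37: both 10 and 35 < 37, go left
  at 10: 10 <= 10 <= 35, this is the LCA
LCA = 10


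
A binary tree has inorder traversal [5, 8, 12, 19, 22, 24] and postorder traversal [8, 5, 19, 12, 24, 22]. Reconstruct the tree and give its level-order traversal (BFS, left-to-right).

Inorder:   [5, 8, 12, 19, 22, 24]
Postorder: [8, 5, 19, 12, 24, 22]
Algorithm: postorder visits root last, so walk postorder right-to-left;
each value is the root of the current inorder slice — split it at that
value, recurse on the right subtree first, then the left.
Recursive splits:
  root=22; inorder splits into left=[5, 8, 12, 19], right=[24]
  root=24; inorder splits into left=[], right=[]
  root=12; inorder splits into left=[5, 8], right=[19]
  root=19; inorder splits into left=[], right=[]
  root=5; inorder splits into left=[], right=[8]
  root=8; inorder splits into left=[], right=[]
Reconstructed level-order: [22, 12, 24, 5, 19, 8]


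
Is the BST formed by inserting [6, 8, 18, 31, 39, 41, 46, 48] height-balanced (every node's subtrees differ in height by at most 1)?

Tree (level-order array): [6, None, 8, None, 18, None, 31, None, 39, None, 41, None, 46, None, 48]
Definition: a tree is height-balanced if, at every node, |h(left) - h(right)| <= 1 (empty subtree has height -1).
Bottom-up per-node check:
  node 48: h_left=-1, h_right=-1, diff=0 [OK], height=0
  node 46: h_left=-1, h_right=0, diff=1 [OK], height=1
  node 41: h_left=-1, h_right=1, diff=2 [FAIL (|-1-1|=2 > 1)], height=2
  node 39: h_left=-1, h_right=2, diff=3 [FAIL (|-1-2|=3 > 1)], height=3
  node 31: h_left=-1, h_right=3, diff=4 [FAIL (|-1-3|=4 > 1)], height=4
  node 18: h_left=-1, h_right=4, diff=5 [FAIL (|-1-4|=5 > 1)], height=5
  node 8: h_left=-1, h_right=5, diff=6 [FAIL (|-1-5|=6 > 1)], height=6
  node 6: h_left=-1, h_right=6, diff=7 [FAIL (|-1-6|=7 > 1)], height=7
Node 41 violates the condition: |-1 - 1| = 2 > 1.
Result: Not balanced


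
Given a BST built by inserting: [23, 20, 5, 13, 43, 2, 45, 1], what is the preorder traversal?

Tree insertion order: [23, 20, 5, 13, 43, 2, 45, 1]
Tree (level-order array): [23, 20, 43, 5, None, None, 45, 2, 13, None, None, 1]
Preorder traversal: [23, 20, 5, 2, 1, 13, 43, 45]


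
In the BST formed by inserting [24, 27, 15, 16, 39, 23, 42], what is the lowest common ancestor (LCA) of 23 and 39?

Tree insertion order: [24, 27, 15, 16, 39, 23, 42]
Tree (level-order array): [24, 15, 27, None, 16, None, 39, None, 23, None, 42]
In a BST, the LCA of p=23, q=39 is the first node v on the
root-to-leaf path with p <= v <= q (go left if both < v, right if both > v).
Walk from root:
  at 24: 23 <= 24 <= 39, this is the LCA
LCA = 24


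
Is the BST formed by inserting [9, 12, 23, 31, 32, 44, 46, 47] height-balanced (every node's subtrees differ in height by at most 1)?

Tree (level-order array): [9, None, 12, None, 23, None, 31, None, 32, None, 44, None, 46, None, 47]
Definition: a tree is height-balanced if, at every node, |h(left) - h(right)| <= 1 (empty subtree has height -1).
Bottom-up per-node check:
  node 47: h_left=-1, h_right=-1, diff=0 [OK], height=0
  node 46: h_left=-1, h_right=0, diff=1 [OK], height=1
  node 44: h_left=-1, h_right=1, diff=2 [FAIL (|-1-1|=2 > 1)], height=2
  node 32: h_left=-1, h_right=2, diff=3 [FAIL (|-1-2|=3 > 1)], height=3
  node 31: h_left=-1, h_right=3, diff=4 [FAIL (|-1-3|=4 > 1)], height=4
  node 23: h_left=-1, h_right=4, diff=5 [FAIL (|-1-4|=5 > 1)], height=5
  node 12: h_left=-1, h_right=5, diff=6 [FAIL (|-1-5|=6 > 1)], height=6
  node 9: h_left=-1, h_right=6, diff=7 [FAIL (|-1-6|=7 > 1)], height=7
Node 44 violates the condition: |-1 - 1| = 2 > 1.
Result: Not balanced


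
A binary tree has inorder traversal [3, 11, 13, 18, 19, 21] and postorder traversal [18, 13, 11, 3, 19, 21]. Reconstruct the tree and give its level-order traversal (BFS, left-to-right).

Inorder:   [3, 11, 13, 18, 19, 21]
Postorder: [18, 13, 11, 3, 19, 21]
Algorithm: postorder visits root last, so walk postorder right-to-left;
each value is the root of the current inorder slice — split it at that
value, recurse on the right subtree first, then the left.
Recursive splits:
  root=21; inorder splits into left=[3, 11, 13, 18, 19], right=[]
  root=19; inorder splits into left=[3, 11, 13, 18], right=[]
  root=3; inorder splits into left=[], right=[11, 13, 18]
  root=11; inorder splits into left=[], right=[13, 18]
  root=13; inorder splits into left=[], right=[18]
  root=18; inorder splits into left=[], right=[]
Reconstructed level-order: [21, 19, 3, 11, 13, 18]


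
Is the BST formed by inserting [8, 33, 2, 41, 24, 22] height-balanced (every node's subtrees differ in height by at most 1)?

Tree (level-order array): [8, 2, 33, None, None, 24, 41, 22]
Definition: a tree is height-balanced if, at every node, |h(left) - h(right)| <= 1 (empty subtree has height -1).
Bottom-up per-node check:
  node 2: h_left=-1, h_right=-1, diff=0 [OK], height=0
  node 22: h_left=-1, h_right=-1, diff=0 [OK], height=0
  node 24: h_left=0, h_right=-1, diff=1 [OK], height=1
  node 41: h_left=-1, h_right=-1, diff=0 [OK], height=0
  node 33: h_left=1, h_right=0, diff=1 [OK], height=2
  node 8: h_left=0, h_right=2, diff=2 [FAIL (|0-2|=2 > 1)], height=3
Node 8 violates the condition: |0 - 2| = 2 > 1.
Result: Not balanced


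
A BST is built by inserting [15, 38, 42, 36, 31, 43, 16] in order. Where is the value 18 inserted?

Starting tree (level order): [15, None, 38, 36, 42, 31, None, None, 43, 16]
Insertion path: 15 -> 38 -> 36 -> 31 -> 16
Result: insert 18 as right child of 16
Final tree (level order): [15, None, 38, 36, 42, 31, None, None, 43, 16, None, None, None, None, 18]


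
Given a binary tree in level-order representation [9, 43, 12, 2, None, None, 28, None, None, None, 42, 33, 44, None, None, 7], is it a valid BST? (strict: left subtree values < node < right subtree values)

Level-order array: [9, 43, 12, 2, None, None, 28, None, None, None, 42, 33, 44, None, None, 7]
Validate using subtree bounds (lo, hi): at each node, require lo < value < hi,
then recurse left with hi=value and right with lo=value.
Preorder trace (stopping at first violation):
  at node 9 with bounds (-inf, +inf): OK
  at node 43 with bounds (-inf, 9): VIOLATION
Node 43 violates its bound: not (-inf < 43 < 9).
Result: Not a valid BST


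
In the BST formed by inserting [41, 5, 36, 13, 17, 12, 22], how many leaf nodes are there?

Tree built from: [41, 5, 36, 13, 17, 12, 22]
Tree (level-order array): [41, 5, None, None, 36, 13, None, 12, 17, None, None, None, 22]
Rule: A leaf has 0 children.
Per-node child counts:
  node 41: 1 child(ren)
  node 5: 1 child(ren)
  node 36: 1 child(ren)
  node 13: 2 child(ren)
  node 12: 0 child(ren)
  node 17: 1 child(ren)
  node 22: 0 child(ren)
Matching nodes: [12, 22]
Count of leaf nodes: 2


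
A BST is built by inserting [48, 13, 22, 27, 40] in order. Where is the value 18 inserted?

Starting tree (level order): [48, 13, None, None, 22, None, 27, None, 40]
Insertion path: 48 -> 13 -> 22
Result: insert 18 as left child of 22
Final tree (level order): [48, 13, None, None, 22, 18, 27, None, None, None, 40]


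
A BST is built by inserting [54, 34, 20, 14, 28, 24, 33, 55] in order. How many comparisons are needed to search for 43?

Search path for 43: 54 -> 34
Found: False
Comparisons: 2


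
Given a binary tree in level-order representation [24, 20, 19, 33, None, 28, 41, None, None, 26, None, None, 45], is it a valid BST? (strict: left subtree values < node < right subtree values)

Level-order array: [24, 20, 19, 33, None, 28, 41, None, None, 26, None, None, 45]
Validate using subtree bounds (lo, hi): at each node, require lo < value < hi,
then recurse left with hi=value and right with lo=value.
Preorder trace (stopping at first violation):
  at node 24 with bounds (-inf, +inf): OK
  at node 20 with bounds (-inf, 24): OK
  at node 33 with bounds (-inf, 20): VIOLATION
Node 33 violates its bound: not (-inf < 33 < 20).
Result: Not a valid BST


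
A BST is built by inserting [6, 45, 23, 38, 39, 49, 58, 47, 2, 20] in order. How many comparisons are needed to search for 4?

Search path for 4: 6 -> 2
Found: False
Comparisons: 2


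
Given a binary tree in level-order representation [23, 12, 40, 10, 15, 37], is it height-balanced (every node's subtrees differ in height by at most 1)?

Tree (level-order array): [23, 12, 40, 10, 15, 37]
Definition: a tree is height-balanced if, at every node, |h(left) - h(right)| <= 1 (empty subtree has height -1).
Bottom-up per-node check:
  node 10: h_left=-1, h_right=-1, diff=0 [OK], height=0
  node 15: h_left=-1, h_right=-1, diff=0 [OK], height=0
  node 12: h_left=0, h_right=0, diff=0 [OK], height=1
  node 37: h_left=-1, h_right=-1, diff=0 [OK], height=0
  node 40: h_left=0, h_right=-1, diff=1 [OK], height=1
  node 23: h_left=1, h_right=1, diff=0 [OK], height=2
All nodes satisfy the balance condition.
Result: Balanced


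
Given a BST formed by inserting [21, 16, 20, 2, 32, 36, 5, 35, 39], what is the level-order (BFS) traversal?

Tree insertion order: [21, 16, 20, 2, 32, 36, 5, 35, 39]
Tree (level-order array): [21, 16, 32, 2, 20, None, 36, None, 5, None, None, 35, 39]
BFS from the root, enqueuing left then right child of each popped node:
  queue [21] -> pop 21, enqueue [16, 32], visited so far: [21]
  queue [16, 32] -> pop 16, enqueue [2, 20], visited so far: [21, 16]
  queue [32, 2, 20] -> pop 32, enqueue [36], visited so far: [21, 16, 32]
  queue [2, 20, 36] -> pop 2, enqueue [5], visited so far: [21, 16, 32, 2]
  queue [20, 36, 5] -> pop 20, enqueue [none], visited so far: [21, 16, 32, 2, 20]
  queue [36, 5] -> pop 36, enqueue [35, 39], visited so far: [21, 16, 32, 2, 20, 36]
  queue [5, 35, 39] -> pop 5, enqueue [none], visited so far: [21, 16, 32, 2, 20, 36, 5]
  queue [35, 39] -> pop 35, enqueue [none], visited so far: [21, 16, 32, 2, 20, 36, 5, 35]
  queue [39] -> pop 39, enqueue [none], visited so far: [21, 16, 32, 2, 20, 36, 5, 35, 39]
Result: [21, 16, 32, 2, 20, 36, 5, 35, 39]
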